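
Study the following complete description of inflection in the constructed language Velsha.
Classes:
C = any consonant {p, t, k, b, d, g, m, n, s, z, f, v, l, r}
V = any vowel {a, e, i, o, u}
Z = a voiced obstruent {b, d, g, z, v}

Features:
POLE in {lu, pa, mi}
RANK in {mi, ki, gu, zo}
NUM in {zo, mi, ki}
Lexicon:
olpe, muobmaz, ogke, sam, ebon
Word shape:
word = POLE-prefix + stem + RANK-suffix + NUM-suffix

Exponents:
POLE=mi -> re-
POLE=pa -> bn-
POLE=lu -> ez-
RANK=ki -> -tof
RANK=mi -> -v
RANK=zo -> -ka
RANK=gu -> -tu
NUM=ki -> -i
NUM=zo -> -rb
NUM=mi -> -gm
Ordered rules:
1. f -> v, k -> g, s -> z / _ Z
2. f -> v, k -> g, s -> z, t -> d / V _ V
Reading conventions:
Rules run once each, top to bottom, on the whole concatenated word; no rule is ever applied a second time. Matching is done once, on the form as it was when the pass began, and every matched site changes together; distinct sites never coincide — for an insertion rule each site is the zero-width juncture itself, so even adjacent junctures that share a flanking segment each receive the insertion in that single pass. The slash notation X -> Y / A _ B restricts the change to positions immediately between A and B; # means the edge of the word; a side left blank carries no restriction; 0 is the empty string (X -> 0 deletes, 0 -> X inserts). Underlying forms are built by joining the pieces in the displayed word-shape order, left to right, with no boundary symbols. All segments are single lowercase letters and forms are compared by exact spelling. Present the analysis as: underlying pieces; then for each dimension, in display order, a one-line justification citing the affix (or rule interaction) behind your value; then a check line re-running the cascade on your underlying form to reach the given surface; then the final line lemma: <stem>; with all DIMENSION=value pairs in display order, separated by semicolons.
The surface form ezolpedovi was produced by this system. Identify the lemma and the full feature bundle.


underlying: ez-olpe-tof-i
POLE=lu - signalled by the affix ez-
RANK=ki - signalled by the affix -tof
NUM=ki - signalled by the affix -i
check: ezolpetofi -> ezolpetofi -> ezolpedovi
lemma: olpe; POLE=lu; RANK=ki; NUM=ki


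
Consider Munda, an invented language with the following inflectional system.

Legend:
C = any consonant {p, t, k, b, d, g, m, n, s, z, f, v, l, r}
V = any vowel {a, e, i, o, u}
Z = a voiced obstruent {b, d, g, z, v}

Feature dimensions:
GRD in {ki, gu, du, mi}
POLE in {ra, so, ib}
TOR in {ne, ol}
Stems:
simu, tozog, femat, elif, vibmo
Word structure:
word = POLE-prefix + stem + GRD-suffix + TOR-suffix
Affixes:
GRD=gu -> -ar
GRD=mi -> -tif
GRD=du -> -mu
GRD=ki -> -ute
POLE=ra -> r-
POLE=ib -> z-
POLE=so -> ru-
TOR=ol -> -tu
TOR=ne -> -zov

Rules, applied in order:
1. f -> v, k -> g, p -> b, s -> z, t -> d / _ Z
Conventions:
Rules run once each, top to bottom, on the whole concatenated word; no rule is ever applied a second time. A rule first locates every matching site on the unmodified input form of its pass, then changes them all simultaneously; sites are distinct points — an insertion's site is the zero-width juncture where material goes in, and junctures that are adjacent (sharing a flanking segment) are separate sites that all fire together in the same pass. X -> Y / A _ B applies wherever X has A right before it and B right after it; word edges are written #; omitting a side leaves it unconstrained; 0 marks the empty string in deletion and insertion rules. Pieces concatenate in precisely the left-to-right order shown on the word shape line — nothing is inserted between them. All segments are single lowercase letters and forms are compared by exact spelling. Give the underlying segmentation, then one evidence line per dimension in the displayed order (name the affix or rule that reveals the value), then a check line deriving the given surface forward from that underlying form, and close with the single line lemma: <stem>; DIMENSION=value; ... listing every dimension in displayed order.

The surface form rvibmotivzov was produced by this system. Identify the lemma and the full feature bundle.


underlying: r-vibmo-tif-zov
GRD=mi - signalled by the affix -tif
POLE=ra - signalled by the affix r-
TOR=ne - signalled by the affix -zov
check: rvibmotifzov -> rvibmotivzov
lemma: vibmo; GRD=mi; POLE=ra; TOR=ne


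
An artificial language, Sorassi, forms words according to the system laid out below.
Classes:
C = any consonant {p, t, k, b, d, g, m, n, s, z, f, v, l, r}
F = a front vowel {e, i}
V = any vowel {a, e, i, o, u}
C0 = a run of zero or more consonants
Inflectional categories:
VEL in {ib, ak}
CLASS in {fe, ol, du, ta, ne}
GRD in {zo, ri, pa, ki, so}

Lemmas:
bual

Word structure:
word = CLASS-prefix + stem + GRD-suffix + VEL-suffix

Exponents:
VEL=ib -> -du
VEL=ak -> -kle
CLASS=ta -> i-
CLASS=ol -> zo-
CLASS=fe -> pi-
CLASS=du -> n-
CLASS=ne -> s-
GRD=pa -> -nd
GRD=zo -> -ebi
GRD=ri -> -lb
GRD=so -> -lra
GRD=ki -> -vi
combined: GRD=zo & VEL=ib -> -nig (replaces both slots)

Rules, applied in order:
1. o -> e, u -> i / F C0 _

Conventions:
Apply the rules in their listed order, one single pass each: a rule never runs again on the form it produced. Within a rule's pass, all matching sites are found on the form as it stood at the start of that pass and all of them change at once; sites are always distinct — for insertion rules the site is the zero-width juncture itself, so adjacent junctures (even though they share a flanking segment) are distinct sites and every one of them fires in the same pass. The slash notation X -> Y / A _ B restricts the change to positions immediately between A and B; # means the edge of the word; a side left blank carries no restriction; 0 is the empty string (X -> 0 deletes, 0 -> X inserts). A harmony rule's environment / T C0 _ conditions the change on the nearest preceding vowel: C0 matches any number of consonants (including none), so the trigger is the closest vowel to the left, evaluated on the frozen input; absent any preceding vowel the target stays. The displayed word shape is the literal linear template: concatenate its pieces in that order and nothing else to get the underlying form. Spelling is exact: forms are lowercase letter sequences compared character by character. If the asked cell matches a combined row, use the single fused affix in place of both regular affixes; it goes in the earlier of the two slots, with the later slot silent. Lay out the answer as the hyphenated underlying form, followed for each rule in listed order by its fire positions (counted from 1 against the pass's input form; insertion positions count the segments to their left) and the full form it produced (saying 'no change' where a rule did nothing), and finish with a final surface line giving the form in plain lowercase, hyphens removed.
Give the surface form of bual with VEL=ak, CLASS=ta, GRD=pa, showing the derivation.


underlying: i-bual-nd-kle
1. o -> e, u -> i / F C0 _: fires at position(s) 3: ibialndkle
surface: ibialndkle


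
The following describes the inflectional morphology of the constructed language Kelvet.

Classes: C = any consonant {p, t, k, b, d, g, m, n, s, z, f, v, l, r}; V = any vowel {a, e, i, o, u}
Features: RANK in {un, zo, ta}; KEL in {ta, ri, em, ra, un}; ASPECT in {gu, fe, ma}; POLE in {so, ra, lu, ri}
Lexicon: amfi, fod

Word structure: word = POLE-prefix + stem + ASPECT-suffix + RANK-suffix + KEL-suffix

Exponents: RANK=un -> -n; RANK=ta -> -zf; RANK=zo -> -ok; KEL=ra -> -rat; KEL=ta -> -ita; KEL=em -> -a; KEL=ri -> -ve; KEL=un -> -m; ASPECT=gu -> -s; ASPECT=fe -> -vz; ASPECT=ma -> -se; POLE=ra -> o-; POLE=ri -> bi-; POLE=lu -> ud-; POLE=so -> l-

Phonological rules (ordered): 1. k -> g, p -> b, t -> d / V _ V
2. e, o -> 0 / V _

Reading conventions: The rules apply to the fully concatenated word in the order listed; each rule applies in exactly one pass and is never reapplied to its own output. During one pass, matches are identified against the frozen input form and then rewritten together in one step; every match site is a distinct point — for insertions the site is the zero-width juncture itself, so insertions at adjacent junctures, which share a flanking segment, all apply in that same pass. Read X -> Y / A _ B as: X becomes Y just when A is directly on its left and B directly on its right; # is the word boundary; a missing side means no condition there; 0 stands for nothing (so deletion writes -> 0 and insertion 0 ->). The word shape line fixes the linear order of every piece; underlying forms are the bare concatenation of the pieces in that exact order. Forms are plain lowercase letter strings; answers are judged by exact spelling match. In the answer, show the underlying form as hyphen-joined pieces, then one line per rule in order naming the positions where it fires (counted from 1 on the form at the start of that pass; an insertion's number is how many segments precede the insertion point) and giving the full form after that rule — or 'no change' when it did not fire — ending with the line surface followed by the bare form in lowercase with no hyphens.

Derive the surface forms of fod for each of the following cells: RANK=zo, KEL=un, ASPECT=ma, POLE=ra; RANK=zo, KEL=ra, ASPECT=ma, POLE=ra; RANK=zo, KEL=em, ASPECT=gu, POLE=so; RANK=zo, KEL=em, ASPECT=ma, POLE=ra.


cell RANK=zo, KEL=un, ASPECT=ma, POLE=ra:
underlying: o-fod-se-ok-m
1. k -> g, p -> b, t -> d / V _ V: no change
2. e, o -> 0 / V _: fires at position(s) 7: ofodsekm
surface: ofodsekm

cell RANK=zo, KEL=ra, ASPECT=ma, POLE=ra:
underlying: o-fod-se-ok-rat
1. k -> g, p -> b, t -> d / V _ V: no change
2. e, o -> 0 / V _: fires at position(s) 7: ofodsekrat
surface: ofodsekrat

cell RANK=zo, KEL=em, ASPECT=gu, POLE=so:
underlying: l-fod-s-ok-a
1. k -> g, p -> b, t -> d / V _ V: fires at position(s) 7: lfodsoga
2. e, o -> 0 / V _: no change
surface: lfodsoga

cell RANK=zo, KEL=em, ASPECT=ma, POLE=ra:
underlying: o-fod-se-ok-a
1. k -> g, p -> b, t -> d / V _ V: fires at position(s) 8: ofodseoga
2. e, o -> 0 / V _: fires at position(s) 7: ofodsega
surface: ofodsega


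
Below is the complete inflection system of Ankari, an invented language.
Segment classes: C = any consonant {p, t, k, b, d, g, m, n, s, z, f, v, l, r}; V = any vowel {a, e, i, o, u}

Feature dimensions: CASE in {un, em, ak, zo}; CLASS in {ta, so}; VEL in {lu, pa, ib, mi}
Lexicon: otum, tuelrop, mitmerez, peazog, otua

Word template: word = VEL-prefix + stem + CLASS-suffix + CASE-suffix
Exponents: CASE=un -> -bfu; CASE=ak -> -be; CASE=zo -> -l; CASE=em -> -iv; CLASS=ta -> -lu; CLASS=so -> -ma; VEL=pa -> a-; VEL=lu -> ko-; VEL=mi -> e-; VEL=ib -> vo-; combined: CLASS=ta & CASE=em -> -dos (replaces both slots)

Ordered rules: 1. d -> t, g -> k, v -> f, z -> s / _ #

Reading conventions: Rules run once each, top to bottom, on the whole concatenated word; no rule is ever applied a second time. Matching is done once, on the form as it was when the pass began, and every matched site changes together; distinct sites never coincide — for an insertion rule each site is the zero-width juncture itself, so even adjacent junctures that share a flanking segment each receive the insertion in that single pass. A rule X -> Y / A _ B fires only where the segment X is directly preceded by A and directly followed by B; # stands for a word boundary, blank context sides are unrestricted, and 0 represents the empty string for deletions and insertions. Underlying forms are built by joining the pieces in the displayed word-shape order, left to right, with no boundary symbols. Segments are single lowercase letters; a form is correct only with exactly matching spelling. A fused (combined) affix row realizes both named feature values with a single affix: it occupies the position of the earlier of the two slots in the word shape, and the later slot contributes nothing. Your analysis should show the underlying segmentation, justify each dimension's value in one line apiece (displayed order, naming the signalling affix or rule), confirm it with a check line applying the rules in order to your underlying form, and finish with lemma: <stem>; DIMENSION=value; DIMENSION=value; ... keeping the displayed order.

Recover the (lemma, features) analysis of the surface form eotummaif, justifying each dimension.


underlying: e-otum-ma-iv
CASE=em - signalled by the affix -iv
CLASS=so - signalled by the affix -ma
VEL=mi - signalled by the affix e-
check: eotummaiv -> eotummaif
lemma: otum; CASE=em; CLASS=so; VEL=mi


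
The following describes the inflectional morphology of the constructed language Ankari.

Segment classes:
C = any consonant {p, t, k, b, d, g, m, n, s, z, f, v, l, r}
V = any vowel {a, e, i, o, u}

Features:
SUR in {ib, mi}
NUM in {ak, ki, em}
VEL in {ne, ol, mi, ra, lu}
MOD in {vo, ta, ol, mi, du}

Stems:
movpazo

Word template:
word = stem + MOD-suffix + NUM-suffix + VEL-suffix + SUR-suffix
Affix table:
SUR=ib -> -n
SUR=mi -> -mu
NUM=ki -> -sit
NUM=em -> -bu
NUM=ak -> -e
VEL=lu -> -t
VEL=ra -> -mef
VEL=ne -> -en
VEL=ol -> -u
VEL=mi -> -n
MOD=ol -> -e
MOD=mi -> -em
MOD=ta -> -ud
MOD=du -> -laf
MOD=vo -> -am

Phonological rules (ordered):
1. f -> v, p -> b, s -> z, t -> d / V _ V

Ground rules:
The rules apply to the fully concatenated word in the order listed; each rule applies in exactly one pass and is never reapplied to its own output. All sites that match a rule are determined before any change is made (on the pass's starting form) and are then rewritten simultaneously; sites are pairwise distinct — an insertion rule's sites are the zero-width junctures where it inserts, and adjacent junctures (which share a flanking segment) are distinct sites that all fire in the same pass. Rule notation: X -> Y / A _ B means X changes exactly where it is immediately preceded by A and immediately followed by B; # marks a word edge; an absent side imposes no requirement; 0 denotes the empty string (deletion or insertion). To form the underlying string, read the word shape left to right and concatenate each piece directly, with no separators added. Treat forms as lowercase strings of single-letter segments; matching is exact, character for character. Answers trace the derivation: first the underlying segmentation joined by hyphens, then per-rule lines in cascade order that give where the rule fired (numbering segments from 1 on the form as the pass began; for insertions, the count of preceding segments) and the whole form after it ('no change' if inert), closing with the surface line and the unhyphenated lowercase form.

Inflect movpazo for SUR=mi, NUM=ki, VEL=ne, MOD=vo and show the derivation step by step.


underlying: movpazo-am-sit-en-mu
1. f -> v, p -> b, s -> z, t -> d / V _ V: fires at position(s) 12: movpazoamsidenmu
surface: movpazoamsidenmu


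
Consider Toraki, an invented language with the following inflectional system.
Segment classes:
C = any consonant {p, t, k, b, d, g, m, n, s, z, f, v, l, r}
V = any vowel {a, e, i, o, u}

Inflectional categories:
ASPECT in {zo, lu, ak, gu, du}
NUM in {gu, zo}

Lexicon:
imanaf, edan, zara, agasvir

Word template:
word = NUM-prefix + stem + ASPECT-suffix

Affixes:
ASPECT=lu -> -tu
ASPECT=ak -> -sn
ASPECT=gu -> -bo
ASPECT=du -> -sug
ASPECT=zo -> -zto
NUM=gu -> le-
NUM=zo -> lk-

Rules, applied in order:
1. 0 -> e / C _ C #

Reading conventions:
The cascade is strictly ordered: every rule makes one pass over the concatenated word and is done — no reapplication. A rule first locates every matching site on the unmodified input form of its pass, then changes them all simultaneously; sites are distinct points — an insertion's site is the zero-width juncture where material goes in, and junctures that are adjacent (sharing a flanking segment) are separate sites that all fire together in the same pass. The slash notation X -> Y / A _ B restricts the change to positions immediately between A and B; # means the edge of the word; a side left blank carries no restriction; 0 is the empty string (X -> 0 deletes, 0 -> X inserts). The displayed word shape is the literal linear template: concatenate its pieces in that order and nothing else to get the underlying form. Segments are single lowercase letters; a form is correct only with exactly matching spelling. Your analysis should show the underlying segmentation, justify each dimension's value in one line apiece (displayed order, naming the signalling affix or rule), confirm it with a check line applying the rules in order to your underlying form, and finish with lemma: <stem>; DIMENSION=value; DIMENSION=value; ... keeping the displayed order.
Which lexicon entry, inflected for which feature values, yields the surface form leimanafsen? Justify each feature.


underlying: le-imanaf-sn
ASPECT=ak - signalled by the affix -sn
NUM=gu - signalled by the affix le-
check: leimanafsn -> leimanafsen
lemma: imanaf; ASPECT=ak; NUM=gu


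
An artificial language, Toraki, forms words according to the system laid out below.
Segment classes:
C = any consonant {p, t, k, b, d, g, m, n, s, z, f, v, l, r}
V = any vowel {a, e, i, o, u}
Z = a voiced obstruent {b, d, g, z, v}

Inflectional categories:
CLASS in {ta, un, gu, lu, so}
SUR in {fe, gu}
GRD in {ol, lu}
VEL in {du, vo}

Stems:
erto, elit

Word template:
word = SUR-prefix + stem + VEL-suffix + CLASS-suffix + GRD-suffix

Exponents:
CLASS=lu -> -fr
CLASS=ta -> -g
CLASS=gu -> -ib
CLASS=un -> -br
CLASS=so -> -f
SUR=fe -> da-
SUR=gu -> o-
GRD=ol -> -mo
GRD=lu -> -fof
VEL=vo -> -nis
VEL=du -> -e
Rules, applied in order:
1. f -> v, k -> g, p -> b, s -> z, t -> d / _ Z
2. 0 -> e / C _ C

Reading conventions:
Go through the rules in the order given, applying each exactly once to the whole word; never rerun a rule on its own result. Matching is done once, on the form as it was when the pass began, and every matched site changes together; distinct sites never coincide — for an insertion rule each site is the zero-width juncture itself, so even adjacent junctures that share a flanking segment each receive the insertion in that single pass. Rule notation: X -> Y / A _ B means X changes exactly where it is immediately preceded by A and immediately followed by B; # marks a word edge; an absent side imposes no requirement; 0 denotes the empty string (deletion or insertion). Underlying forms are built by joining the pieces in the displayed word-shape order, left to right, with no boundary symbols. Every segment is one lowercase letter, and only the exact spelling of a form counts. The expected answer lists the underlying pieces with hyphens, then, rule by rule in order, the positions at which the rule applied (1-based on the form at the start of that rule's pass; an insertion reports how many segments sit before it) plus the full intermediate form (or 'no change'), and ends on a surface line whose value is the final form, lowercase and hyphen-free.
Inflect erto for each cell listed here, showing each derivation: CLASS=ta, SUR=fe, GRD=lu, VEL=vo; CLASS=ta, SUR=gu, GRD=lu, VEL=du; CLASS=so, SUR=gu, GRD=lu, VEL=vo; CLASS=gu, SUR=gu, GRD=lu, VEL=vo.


cell CLASS=ta, SUR=fe, GRD=lu, VEL=vo:
underlying: da-erto-nis-g-fof
1. f -> v, k -> g, p -> b, s -> z, t -> d / _ Z: fires at position(s) 9: daertonizgfof
2. 0 -> e / C _ C: inserts after position(s) 4, 9, 10: daeretonizegefof
surface: daeretonizegefof

cell CLASS=ta, SUR=gu, GRD=lu, VEL=du:
underlying: o-erto-e-g-fof
1. f -> v, k -> g, p -> b, s -> z, t -> d / _ Z: no change
2. 0 -> e / C _ C: inserts after position(s) 3, 7: oeretoegefof
surface: oeretoegefof

cell CLASS=so, SUR=gu, GRD=lu, VEL=vo:
underlying: o-erto-nis-f-fof
1. f -> v, k -> g, p -> b, s -> z, t -> d / _ Z: no change
2. 0 -> e / C _ C: inserts after position(s) 3, 8, 9: oeretonisefefof
surface: oeretonisefefof

cell CLASS=gu, SUR=gu, GRD=lu, VEL=vo:
underlying: o-erto-nis-ib-fof
1. f -> v, k -> g, p -> b, s -> z, t -> d / _ Z: no change
2. 0 -> e / C _ C: inserts after position(s) 3, 10: oeretonisibefof
surface: oeretonisibefof


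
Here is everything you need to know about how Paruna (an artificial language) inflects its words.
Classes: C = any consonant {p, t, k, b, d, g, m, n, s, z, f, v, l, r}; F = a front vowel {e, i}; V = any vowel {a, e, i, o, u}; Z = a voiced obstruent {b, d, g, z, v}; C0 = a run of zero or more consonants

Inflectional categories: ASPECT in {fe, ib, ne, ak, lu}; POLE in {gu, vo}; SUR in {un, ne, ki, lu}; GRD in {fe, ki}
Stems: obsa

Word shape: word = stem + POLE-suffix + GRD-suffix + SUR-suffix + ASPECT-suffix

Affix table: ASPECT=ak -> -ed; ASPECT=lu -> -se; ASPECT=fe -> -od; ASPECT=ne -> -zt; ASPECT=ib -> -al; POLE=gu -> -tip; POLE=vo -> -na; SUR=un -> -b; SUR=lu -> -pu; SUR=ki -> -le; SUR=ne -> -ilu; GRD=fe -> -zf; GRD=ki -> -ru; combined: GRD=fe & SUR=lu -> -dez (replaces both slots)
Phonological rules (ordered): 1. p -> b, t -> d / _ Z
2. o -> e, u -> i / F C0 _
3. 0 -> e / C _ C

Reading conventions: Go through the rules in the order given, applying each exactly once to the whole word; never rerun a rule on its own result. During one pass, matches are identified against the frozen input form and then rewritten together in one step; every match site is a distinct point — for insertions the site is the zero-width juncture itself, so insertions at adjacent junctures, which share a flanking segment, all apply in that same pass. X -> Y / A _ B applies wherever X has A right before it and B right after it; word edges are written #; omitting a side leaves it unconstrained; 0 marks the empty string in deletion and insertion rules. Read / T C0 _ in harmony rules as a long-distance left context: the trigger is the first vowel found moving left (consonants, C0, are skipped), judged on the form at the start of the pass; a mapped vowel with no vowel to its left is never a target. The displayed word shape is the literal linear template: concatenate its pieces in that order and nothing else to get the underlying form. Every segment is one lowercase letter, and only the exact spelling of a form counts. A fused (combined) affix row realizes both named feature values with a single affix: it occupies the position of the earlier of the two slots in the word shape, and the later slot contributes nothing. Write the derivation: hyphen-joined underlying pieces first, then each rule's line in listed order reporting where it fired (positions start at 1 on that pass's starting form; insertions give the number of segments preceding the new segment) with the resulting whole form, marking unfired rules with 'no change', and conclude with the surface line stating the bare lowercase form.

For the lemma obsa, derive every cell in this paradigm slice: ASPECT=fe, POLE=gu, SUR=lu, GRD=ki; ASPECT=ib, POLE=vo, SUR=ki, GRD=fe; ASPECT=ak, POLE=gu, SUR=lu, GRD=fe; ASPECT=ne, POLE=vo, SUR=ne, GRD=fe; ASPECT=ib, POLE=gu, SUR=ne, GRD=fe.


cell ASPECT=fe, POLE=gu, SUR=lu, GRD=ki:
underlying: obsa-tip-ru-pu-od
1. p -> b, t -> d / _ Z: no change
2. o -> e, u -> i / F C0 _: fires at position(s) 9: obsatipripuod
3. 0 -> e / C _ C: inserts after position(s) 2, 7: obesatiperipuod
surface: obesatiperipuod

cell ASPECT=ib, POLE=vo, SUR=ki, GRD=fe:
underlying: obsa-na-zf-le-al
1. p -> b, t -> d / _ Z: no change
2. o -> e, u -> i / F C0 _: no change
3. 0 -> e / C _ C: inserts after position(s) 2, 7, 8: obesanazefeleal
surface: obesanazefeleal

cell ASPECT=ak, POLE=gu, SUR=lu, GRD=fe:
underlying: obsa-tip-dez-ed
1. p -> b, t -> d / _ Z: fires at position(s) 7: obsatibdezed
2. o -> e, u -> i / F C0 _: no change
3. 0 -> e / C _ C: inserts after position(s) 2, 7: obesatibedezed
surface: obesatibedezed

cell ASPECT=ne, POLE=vo, SUR=ne, GRD=fe:
underlying: obsa-na-zf-ilu-zt
1. p -> b, t -> d / _ Z: no change
2. o -> e, u -> i / F C0 _: fires at position(s) 11: obsanazfilizt
3. 0 -> e / C _ C: inserts after position(s) 2, 7, 12: obesanazefilizet
surface: obesanazefilizet

cell ASPECT=ib, POLE=gu, SUR=ne, GRD=fe:
underlying: obsa-tip-zf-ilu-al
1. p -> b, t -> d / _ Z: fires at position(s) 7: obsatibzfilual
2. o -> e, u -> i / F C0 _: fires at position(s) 12: obsatibzfilial
3. 0 -> e / C _ C: inserts after position(s) 2, 7, 8: obesatibezefilial
surface: obesatibezefilial


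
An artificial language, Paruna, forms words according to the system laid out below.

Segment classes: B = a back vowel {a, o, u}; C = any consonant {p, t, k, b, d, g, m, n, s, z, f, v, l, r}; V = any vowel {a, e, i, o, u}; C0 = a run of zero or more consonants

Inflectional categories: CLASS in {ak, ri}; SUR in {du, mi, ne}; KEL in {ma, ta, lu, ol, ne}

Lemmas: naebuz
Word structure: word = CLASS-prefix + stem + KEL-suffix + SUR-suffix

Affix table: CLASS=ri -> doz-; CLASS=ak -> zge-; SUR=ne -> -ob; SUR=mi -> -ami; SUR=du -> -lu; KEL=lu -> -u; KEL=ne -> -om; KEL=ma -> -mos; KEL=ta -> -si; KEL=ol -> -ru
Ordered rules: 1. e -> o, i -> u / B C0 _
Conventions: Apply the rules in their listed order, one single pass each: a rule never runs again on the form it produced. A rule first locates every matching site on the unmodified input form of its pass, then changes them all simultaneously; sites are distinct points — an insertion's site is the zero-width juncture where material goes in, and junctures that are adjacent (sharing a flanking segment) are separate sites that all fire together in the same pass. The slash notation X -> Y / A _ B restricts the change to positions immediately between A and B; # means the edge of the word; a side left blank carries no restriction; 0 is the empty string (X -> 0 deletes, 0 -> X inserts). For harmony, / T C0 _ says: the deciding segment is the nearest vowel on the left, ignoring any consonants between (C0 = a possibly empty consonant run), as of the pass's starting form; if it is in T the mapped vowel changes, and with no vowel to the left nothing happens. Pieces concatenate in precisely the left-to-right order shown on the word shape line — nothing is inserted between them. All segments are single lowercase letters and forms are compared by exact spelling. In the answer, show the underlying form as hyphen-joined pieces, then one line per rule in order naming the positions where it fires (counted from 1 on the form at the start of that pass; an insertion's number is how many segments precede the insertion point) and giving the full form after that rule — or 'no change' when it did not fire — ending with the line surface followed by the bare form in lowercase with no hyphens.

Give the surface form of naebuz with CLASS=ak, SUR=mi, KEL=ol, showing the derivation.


underlying: zge-naebuz-ru-ami
1. e -> o, i -> u / B C0 _: fires at position(s) 6, 14: zgenaobuzruamu
surface: zgenaobuzruamu


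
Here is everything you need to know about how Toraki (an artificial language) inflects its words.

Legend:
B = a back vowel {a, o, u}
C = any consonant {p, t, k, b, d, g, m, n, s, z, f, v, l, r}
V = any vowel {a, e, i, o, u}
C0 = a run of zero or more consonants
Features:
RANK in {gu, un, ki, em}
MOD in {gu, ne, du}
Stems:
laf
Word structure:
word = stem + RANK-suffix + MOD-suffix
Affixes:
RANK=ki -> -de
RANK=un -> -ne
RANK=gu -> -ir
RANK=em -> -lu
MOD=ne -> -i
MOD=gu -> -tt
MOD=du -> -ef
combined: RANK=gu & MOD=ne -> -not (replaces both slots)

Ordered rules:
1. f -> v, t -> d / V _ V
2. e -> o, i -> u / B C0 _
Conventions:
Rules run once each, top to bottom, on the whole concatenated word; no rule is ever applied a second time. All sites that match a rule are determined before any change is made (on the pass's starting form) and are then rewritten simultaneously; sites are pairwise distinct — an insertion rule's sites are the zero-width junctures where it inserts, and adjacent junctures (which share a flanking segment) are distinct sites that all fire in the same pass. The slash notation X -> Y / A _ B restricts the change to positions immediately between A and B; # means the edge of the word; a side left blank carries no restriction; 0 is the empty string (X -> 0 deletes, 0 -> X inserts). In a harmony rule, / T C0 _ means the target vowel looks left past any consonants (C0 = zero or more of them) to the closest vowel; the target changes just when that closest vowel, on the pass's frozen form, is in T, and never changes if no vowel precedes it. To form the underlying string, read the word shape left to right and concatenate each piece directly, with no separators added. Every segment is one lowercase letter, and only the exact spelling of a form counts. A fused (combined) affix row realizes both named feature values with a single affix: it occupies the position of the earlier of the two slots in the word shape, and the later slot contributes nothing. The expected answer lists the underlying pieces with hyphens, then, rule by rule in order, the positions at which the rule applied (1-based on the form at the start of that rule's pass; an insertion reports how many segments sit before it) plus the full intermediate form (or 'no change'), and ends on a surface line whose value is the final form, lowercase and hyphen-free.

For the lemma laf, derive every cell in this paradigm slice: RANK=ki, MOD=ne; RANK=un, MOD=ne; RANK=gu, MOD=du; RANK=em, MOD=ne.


cell RANK=ki, MOD=ne:
underlying: laf-de-i
1. f -> v, t -> d / V _ V: no change
2. e -> o, i -> u / B C0 _: fires at position(s) 5: lafdoi
surface: lafdoi

cell RANK=un, MOD=ne:
underlying: laf-ne-i
1. f -> v, t -> d / V _ V: no change
2. e -> o, i -> u / B C0 _: fires at position(s) 5: lafnoi
surface: lafnoi

cell RANK=gu, MOD=du:
underlying: laf-ir-ef
1. f -> v, t -> d / V _ V: fires at position(s) 3: laviref
2. e -> o, i -> u / B C0 _: fires at position(s) 4: lavuref
surface: lavuref

cell RANK=em, MOD=ne:
underlying: laf-lu-i
1. f -> v, t -> d / V _ V: no change
2. e -> o, i -> u / B C0 _: fires at position(s) 6: lafluu
surface: lafluu


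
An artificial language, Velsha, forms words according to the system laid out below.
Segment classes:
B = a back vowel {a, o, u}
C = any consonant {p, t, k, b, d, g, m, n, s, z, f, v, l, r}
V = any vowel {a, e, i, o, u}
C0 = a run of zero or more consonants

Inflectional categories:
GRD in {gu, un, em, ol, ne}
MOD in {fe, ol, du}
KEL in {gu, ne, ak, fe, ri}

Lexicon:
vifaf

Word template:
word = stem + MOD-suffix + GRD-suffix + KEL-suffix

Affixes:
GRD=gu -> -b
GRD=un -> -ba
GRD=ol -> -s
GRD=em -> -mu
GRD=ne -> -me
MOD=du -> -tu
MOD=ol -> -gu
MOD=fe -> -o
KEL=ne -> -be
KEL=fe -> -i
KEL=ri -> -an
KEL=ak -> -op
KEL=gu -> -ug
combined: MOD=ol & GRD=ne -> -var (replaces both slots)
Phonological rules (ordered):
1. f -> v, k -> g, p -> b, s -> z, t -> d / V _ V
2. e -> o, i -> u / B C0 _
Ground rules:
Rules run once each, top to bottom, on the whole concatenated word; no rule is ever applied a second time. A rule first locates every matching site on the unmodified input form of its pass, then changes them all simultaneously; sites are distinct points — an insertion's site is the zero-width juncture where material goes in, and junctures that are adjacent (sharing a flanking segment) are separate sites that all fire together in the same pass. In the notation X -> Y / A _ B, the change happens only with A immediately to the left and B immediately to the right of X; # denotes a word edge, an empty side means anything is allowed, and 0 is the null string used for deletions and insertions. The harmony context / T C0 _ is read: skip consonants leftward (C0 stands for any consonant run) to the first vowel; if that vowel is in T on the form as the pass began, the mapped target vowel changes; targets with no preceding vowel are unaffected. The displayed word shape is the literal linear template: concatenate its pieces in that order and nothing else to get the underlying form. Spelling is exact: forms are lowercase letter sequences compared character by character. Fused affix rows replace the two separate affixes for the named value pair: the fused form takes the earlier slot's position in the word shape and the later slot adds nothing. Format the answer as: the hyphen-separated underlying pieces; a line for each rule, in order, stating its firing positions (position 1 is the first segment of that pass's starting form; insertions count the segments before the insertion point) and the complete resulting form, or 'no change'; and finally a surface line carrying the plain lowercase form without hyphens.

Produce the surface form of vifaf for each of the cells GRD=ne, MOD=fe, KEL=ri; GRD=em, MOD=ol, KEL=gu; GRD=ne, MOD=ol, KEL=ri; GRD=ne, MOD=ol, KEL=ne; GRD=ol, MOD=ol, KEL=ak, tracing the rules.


cell GRD=ne, MOD=fe, KEL=ri:
underlying: vifaf-o-me-an
1. f -> v, k -> g, p -> b, s -> z, t -> d / V _ V: fires at position(s) 3, 5: vivavomean
2. e -> o, i -> u / B C0 _: fires at position(s) 8: vivavomoan
surface: vivavomoan

cell GRD=em, MOD=ol, KEL=gu:
underlying: vifaf-gu-mu-ug
1. f -> v, k -> g, p -> b, s -> z, t -> d / V _ V: fires at position(s) 3: vivafgumuug
2. e -> o, i -> u / B C0 _: no change
surface: vivafgumuug

cell GRD=ne, MOD=ol, KEL=ri:
underlying: vifaf-var-an
1. f -> v, k -> g, p -> b, s -> z, t -> d / V _ V: fires at position(s) 3: vivafvaran
2. e -> o, i -> u / B C0 _: no change
surface: vivafvaran

cell GRD=ne, MOD=ol, KEL=ne:
underlying: vifaf-var-be
1. f -> v, k -> g, p -> b, s -> z, t -> d / V _ V: fires at position(s) 3: vivafvarbe
2. e -> o, i -> u / B C0 _: fires at position(s) 10: vivafvarbo
surface: vivafvarbo

cell GRD=ol, MOD=ol, KEL=ak:
underlying: vifaf-gu-s-op
1. f -> v, k -> g, p -> b, s -> z, t -> d / V _ V: fires at position(s) 3, 8: vivafguzop
2. e -> o, i -> u / B C0 _: no change
surface: vivafguzop


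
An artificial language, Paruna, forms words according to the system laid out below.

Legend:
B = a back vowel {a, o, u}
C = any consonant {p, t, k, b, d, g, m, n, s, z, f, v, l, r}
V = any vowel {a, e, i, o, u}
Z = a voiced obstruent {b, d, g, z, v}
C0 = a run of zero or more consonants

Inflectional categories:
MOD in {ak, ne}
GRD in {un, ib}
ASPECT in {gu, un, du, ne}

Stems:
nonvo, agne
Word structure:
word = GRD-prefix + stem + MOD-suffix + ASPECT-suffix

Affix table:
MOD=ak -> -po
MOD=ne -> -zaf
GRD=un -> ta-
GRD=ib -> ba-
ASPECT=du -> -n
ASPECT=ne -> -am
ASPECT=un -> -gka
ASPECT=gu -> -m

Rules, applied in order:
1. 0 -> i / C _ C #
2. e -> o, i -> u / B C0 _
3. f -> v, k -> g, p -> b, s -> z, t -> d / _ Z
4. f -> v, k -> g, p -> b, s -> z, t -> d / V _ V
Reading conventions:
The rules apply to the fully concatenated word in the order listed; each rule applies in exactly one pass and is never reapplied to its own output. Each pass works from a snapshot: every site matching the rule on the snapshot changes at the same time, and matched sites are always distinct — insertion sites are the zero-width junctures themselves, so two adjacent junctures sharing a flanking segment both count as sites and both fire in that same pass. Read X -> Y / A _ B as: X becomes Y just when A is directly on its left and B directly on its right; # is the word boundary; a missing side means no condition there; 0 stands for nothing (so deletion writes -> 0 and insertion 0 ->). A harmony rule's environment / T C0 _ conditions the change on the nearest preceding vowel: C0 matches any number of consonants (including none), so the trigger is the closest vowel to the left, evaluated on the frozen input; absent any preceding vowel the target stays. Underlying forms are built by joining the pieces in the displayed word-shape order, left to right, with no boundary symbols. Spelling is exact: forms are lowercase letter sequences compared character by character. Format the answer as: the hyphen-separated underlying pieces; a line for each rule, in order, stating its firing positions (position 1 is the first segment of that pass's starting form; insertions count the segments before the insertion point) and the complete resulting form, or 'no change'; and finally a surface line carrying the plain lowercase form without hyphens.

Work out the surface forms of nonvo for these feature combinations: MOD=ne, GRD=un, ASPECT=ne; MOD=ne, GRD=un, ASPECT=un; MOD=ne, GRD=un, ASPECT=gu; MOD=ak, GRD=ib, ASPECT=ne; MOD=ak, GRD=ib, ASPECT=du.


cell MOD=ne, GRD=un, ASPECT=ne:
underlying: ta-nonvo-zaf-am
1. 0 -> i / C _ C #: no change
2. e -> o, i -> u / B C0 _: no change
3. f -> v, k -> g, p -> b, s -> z, t -> d / _ Z: no change
4. f -> v, k -> g, p -> b, s -> z, t -> d / V _ V: fires at position(s) 10: tanonvozavam
surface: tanonvozavam

cell MOD=ne, GRD=un, ASPECT=un:
underlying: ta-nonvo-zaf-gka
1. 0 -> i / C _ C #: no change
2. e -> o, i -> u / B C0 _: no change
3. f -> v, k -> g, p -> b, s -> z, t -> d / _ Z: fires at position(s) 10: tanonvozavgka
4. f -> v, k -> g, p -> b, s -> z, t -> d / V _ V: no change
surface: tanonvozavgka

cell MOD=ne, GRD=un, ASPECT=gu:
underlying: ta-nonvo-zaf-m
1. 0 -> i / C _ C #: inserts after position(s) 10: tanonvozafim
2. e -> o, i -> u / B C0 _: fires at position(s) 11: tanonvozafum
3. f -> v, k -> g, p -> b, s -> z, t -> d / _ Z: no change
4. f -> v, k -> g, p -> b, s -> z, t -> d / V _ V: fires at position(s) 10: tanonvozavum
surface: tanonvozavum

cell MOD=ak, GRD=ib, ASPECT=ne:
underlying: ba-nonvo-po-am
1. 0 -> i / C _ C #: no change
2. e -> o, i -> u / B C0 _: no change
3. f -> v, k -> g, p -> b, s -> z, t -> d / _ Z: no change
4. f -> v, k -> g, p -> b, s -> z, t -> d / V _ V: fires at position(s) 8: banonvoboam
surface: banonvoboam

cell MOD=ak, GRD=ib, ASPECT=du:
underlying: ba-nonvo-po-n
1. 0 -> i / C _ C #: no change
2. e -> o, i -> u / B C0 _: no change
3. f -> v, k -> g, p -> b, s -> z, t -> d / _ Z: no change
4. f -> v, k -> g, p -> b, s -> z, t -> d / V _ V: fires at position(s) 8: banonvobon
surface: banonvobon


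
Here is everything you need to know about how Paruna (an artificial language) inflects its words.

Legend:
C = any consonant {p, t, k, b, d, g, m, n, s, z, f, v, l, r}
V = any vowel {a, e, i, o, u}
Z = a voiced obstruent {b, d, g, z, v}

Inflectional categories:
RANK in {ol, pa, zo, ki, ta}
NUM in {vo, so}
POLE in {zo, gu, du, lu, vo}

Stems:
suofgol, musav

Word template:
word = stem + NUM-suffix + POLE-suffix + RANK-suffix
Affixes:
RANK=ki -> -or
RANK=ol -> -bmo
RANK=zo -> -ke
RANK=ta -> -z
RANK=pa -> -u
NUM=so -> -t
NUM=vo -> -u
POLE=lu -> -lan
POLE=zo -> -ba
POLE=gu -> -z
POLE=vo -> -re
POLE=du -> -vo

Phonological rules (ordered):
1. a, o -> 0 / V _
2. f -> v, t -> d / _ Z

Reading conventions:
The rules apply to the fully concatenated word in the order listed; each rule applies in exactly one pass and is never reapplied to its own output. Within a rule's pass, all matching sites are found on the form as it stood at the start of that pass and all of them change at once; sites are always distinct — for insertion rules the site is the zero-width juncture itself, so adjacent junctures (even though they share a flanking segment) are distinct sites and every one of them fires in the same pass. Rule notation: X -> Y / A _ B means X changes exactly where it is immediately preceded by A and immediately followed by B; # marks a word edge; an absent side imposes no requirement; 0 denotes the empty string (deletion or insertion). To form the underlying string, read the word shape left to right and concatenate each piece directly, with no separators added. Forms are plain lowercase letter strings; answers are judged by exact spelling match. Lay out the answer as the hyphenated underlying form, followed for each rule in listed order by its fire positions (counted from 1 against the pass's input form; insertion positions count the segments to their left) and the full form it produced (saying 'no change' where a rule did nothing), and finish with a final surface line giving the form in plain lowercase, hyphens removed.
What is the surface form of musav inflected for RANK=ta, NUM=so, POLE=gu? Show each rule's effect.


underlying: musav-t-z-z
1. a, o -> 0 / V _: no change
2. f -> v, t -> d / _ Z: fires at position(s) 6: musavdzz
surface: musavdzz


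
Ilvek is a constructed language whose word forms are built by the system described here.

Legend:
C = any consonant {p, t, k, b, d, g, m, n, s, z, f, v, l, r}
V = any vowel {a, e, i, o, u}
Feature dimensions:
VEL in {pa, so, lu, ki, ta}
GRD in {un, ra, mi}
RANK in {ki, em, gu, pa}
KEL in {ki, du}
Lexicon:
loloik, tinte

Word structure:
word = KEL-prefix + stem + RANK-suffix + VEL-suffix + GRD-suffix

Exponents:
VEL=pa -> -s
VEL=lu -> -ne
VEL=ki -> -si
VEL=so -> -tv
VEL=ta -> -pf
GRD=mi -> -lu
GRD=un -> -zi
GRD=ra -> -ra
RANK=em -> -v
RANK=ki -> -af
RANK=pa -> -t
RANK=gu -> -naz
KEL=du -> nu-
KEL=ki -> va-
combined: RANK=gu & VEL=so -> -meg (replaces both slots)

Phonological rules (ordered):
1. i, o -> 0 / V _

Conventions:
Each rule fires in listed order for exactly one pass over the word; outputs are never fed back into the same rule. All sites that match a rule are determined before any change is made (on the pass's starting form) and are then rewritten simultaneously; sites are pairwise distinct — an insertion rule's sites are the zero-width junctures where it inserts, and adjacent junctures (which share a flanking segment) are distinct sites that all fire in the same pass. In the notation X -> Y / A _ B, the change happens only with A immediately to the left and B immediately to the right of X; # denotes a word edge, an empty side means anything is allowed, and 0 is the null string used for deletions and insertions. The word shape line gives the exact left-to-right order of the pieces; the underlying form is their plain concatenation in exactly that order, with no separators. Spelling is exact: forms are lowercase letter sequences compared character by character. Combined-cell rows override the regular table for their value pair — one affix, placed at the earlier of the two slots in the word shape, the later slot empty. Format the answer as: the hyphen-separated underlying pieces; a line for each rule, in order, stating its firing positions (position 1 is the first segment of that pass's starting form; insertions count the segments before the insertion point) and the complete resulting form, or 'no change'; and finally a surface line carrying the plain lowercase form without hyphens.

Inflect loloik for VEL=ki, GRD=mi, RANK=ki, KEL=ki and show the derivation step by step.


underlying: va-loloik-af-si-lu
1. i, o -> 0 / V _: fires at position(s) 7: valolokafsilu
surface: valolokafsilu
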